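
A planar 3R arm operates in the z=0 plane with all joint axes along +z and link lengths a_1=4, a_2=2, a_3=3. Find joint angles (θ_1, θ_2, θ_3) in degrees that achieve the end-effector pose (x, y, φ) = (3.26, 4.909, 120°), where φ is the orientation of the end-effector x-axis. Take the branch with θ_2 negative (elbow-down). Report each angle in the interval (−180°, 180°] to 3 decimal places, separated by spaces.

wrist centre = target − a_3·(cos φ, sin φ) = (4.7600, 2.3109)
cos θ_2 = (27.9980−4²−2²)/(2·4·2) = 0.4999; θ_2 = -60.0084° (elbow-down)
β = atan2(2.3109,4.7600) = 25.8960°; ψ = atan2(-1.7322,4.9997) = -19.1090°
θ_1 = β − ψ = 45.0050°
θ_3 = φ − θ_1 − θ_2 = 135.0034° (wrapped to (-180°,180°])

45.005 -60.008 135.003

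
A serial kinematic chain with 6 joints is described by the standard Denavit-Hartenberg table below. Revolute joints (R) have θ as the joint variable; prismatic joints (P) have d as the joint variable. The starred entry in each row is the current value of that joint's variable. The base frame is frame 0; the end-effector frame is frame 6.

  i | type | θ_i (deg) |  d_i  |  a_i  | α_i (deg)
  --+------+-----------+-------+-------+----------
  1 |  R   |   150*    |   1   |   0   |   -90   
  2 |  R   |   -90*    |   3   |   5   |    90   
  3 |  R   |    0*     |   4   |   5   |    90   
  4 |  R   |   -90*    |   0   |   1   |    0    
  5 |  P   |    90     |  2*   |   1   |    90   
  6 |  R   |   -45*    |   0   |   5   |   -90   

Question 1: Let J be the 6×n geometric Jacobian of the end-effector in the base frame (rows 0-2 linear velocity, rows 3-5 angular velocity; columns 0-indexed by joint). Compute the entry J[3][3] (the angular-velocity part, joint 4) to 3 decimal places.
0.500

axis z_3 = (0.5000,0.8660,-0.0000); lever o_n−o_3 = (-1.6338,-0.8298,4.5355)
cross product → J_v[:, 3] = (3.9279,-2.2678,1.0000)
J_ω[:, 3] = z_3
entry J[3][3] = 0.5000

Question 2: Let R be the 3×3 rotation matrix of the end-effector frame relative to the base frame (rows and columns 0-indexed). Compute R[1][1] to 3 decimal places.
End-effector y-axis (col 1 of R) = (0.8660,-0.5000,0.0000)
R[1][1] = -0.5000

-0.500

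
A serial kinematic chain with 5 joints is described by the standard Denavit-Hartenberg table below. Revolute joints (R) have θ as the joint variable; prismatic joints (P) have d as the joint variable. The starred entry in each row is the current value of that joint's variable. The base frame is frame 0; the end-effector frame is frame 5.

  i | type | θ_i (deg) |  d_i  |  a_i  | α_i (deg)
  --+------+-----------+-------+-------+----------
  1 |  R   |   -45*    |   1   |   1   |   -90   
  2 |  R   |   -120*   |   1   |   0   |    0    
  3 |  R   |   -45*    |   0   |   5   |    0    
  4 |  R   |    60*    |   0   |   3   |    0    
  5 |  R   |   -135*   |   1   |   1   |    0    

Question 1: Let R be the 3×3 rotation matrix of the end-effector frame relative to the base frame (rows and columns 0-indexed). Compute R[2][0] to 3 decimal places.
End-effector x-axis (col 0 of R) = (-0.3536,0.3536,-0.8660)
R[2][0] = -0.8660

-0.866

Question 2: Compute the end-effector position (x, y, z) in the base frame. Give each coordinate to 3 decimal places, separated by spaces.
after link 1: o_1 = (0.7071, -0.7071, 1.0000)
after link 2: o_2 = (1.4142, 0.0000, 1.0000)
after link 3: o_3 = (-2.0008, 3.4151, 2.2941)
after link 4: o_4 = (-2.5499, 3.9641, 5.1919)
after link 5: o_5 = (-2.1963, 5.0248, 4.3258)

-2.196 5.025 4.326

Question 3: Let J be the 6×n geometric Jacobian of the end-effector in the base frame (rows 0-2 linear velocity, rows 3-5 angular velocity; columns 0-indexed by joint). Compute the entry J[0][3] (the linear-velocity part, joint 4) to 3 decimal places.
axis z_3 = (0.7071,0.7071,0.0000); lever o_n−o_3 = (-0.1955,1.6097,2.0318)
cross product → J_v[:, 3] = (1.4367,-1.4367,1.2765)
J_ω[:, 3] = z_3
entry J[0][3] = 1.4367

1.437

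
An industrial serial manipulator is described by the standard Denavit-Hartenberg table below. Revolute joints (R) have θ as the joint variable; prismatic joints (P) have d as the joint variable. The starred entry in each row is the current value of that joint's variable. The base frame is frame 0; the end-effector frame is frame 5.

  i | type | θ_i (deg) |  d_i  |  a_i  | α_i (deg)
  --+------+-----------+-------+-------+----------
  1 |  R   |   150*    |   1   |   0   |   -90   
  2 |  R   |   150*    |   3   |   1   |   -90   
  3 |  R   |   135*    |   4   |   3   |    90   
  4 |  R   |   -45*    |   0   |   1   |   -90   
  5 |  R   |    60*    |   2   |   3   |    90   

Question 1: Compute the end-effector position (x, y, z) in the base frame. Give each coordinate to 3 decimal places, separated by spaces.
after link 1: o_1 = (0.0000, 0.0000, 1.0000)
after link 2: o_2 = (-0.7500, -3.0311, 0.5000)
after link 3: o_3 = (0.4517, -1.2754, 5.0248)
after link 4: o_4 = (0.0205, -0.4491, 4.6624)
after link 5: o_5 = (-2.5603, 0.9403, 6.7621)

-2.560 0.940 6.762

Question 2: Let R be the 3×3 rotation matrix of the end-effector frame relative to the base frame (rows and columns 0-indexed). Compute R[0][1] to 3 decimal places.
End-effector y-axis (col 1 of R) = (0.1812,0.4727,0.8624)
R[0][1] = 0.1812

0.181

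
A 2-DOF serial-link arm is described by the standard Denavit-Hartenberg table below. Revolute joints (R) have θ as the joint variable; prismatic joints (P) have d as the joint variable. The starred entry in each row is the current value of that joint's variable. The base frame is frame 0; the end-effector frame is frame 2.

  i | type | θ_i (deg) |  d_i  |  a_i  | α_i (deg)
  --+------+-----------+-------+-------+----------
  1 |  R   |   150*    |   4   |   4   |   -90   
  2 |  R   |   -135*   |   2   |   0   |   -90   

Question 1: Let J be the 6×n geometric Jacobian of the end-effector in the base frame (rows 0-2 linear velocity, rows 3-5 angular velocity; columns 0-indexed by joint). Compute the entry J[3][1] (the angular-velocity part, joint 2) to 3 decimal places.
axis z_1 = (-0.5000,-0.8660,0.0000); lever o_n−o_1 = (-1.0000,-1.7321,0.0000)
cross product → J_v[:, 1] = (0.0000,-0.0000,0.0000)
J_ω[:, 1] = z_1
entry J[3][1] = -0.5000

-0.500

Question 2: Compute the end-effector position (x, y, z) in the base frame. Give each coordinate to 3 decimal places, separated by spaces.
after link 1: o_1 = (-3.4641, 2.0000, 4.0000)
after link 2: o_2 = (-4.4641, 0.2679, 4.0000)

-4.464 0.268 4.000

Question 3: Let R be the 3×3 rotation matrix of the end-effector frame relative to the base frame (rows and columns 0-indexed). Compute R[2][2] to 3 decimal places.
0.707

End-effector z-axis (col 2 of R) = (-0.6124,0.3536,0.7071)
R[2][2] = 0.7071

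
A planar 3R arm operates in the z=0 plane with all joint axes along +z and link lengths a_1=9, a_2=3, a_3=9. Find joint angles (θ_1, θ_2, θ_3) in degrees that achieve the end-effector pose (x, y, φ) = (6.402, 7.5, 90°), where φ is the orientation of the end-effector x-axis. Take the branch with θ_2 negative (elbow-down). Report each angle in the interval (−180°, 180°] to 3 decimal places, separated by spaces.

0.001 -149.998 -120.003

wrist centre = target − a_3·(cos φ, sin φ) = (6.4020, -1.5000)
cos θ_2 = (43.2356−9²−3²)/(2·9·3) = -0.8660; θ_2 = -149.9979° (elbow-down)
β = atan2(-1.5000,6.4020) = -13.1866°; ψ = atan2(-1.5001,6.4020) = -13.1875°
θ_1 = β − ψ = 0.0008°
θ_3 = φ − θ_1 − θ_2 = -120.0029° (wrapped to (-180°,180°])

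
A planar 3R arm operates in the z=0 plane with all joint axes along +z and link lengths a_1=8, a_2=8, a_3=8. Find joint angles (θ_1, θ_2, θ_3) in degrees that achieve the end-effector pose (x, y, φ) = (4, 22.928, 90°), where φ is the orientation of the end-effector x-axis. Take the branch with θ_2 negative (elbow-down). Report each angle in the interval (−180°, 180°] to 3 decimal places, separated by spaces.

wrist centre = target − a_3·(cos φ, sin φ) = (4.0000, 14.9280)
cos θ_2 = (238.8452−8²−8²)/(2·8·8) = 0.8660; θ_2 = -30.0054° (elbow-down)
β = atan2(14.9280,4.0000) = 74.9998°; ψ = atan2(-4.0007,14.9278) = -15.0027°
θ_1 = β − ψ = 90.0025°
θ_3 = φ − θ_1 − θ_2 = 30.0029° (wrapped to (-180°,180°])

90.003 -30.005 30.003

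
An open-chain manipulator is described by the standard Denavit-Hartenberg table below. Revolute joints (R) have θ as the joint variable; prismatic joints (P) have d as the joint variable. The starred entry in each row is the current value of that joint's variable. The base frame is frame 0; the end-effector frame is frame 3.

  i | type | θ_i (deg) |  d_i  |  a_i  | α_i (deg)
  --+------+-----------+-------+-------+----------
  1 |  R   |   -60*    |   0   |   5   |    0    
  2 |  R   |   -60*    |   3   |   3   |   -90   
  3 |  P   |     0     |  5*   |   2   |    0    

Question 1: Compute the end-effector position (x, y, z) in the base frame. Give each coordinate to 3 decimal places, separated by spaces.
after link 1: o_1 = (2.5000, -4.3301, 0.0000)
after link 2: o_2 = (1.0000, -6.9282, 3.0000)
after link 3: o_3 = (4.3301, -11.1603, 3.0000)

4.330 -11.160 3.000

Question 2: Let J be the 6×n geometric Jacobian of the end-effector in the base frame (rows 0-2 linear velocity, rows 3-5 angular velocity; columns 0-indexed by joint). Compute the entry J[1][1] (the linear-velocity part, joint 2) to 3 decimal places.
1.830

axis z_1 = (0.0000,0.0000,1.0000); lever o_n−o_1 = (1.8301,-6.8301,3.0000)
cross product → J_v[:, 1] = (6.8301,1.8301,-0.0000)
J_ω[:, 1] = z_1
entry J[1][1] = 1.8301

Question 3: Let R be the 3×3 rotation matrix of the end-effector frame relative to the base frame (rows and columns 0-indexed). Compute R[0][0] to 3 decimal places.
End-effector x-axis (col 0 of R) = (-0.5000,-0.8660,0.0000)
R[0][0] = -0.5000

-0.500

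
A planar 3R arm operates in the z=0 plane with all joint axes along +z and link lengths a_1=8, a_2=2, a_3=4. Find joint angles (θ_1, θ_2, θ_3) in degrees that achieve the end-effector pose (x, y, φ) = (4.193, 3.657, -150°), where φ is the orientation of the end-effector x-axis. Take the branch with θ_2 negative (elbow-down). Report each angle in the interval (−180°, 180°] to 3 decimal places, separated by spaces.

wrist centre = target − a_3·(cos φ, sin φ) = (7.6571, 5.6570)
cos θ_2 = (90.6329−8²−2²)/(2·8·2) = 0.7073; θ_2 = -44.9862° (elbow-down)
β = atan2(5.6570,7.6571) = 36.4567°; ψ = atan2(-1.4139,9.4146) = -8.5408°
θ_1 = β − ψ = 44.9975°
θ_3 = φ − θ_1 − θ_2 = -150.0113° (wrapped to (-180°,180°])

44.997 -44.986 -150.011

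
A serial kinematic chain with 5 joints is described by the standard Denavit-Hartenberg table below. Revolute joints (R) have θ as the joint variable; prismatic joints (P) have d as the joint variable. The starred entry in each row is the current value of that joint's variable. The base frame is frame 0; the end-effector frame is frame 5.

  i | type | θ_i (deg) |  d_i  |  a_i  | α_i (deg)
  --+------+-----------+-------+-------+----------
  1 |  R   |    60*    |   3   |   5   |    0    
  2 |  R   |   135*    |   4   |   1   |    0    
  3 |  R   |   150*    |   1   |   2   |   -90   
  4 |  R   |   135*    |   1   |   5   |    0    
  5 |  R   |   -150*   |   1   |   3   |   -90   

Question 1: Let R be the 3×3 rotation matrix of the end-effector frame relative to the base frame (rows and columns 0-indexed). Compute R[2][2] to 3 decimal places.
End-effector z-axis (col 2 of R) = (0.2500,-0.0670,-0.9659)
R[2][2] = -0.9659

-0.966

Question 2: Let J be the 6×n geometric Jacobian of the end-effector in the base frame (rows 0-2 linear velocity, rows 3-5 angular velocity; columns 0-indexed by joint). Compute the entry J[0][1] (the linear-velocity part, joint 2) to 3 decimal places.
-1.320

axis z_1 = (0.0000,0.0000,1.0000); lever o_n−o_1 = (0.8675,1.3205,2.2409)
cross product → J_v[:, 1] = (-1.3205,0.8675,0.0000)
J_ω[:, 1] = z_1
entry J[0][1] = -1.3205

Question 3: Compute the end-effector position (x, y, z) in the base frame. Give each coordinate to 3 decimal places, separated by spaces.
3.368 5.651 5.241

after link 1: o_1 = (2.5000, 4.3301, 3.0000)
after link 2: o_2 = (1.5341, 4.0713, 7.0000)
after link 3: o_3 = (3.4659, 3.5537, 8.0000)
after link 4: o_4 = (0.3097, 5.4347, 4.4645)
after link 5: o_5 = (3.3675, 5.6506, 5.2409)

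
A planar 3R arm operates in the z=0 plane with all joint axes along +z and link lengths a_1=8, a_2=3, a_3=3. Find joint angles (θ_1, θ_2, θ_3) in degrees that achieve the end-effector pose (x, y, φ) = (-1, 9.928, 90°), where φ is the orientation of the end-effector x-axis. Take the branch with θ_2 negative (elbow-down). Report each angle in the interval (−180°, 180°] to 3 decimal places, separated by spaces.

wrist centre = target − a_3·(cos φ, sin φ) = (-1.0000, 6.9280)
cos θ_2 = (48.9972−8²−3²)/(2·8·3) = -0.5001; θ_2 = -120.0039° (elbow-down)
β = atan2(6.9280,-1.0000) = 98.2134°; ψ = atan2(-2.5980,6.4998) = -21.7866°
θ_1 = β − ψ = 120.0000°
θ_3 = φ − θ_1 − θ_2 = 90.0039° (wrapped to (-180°,180°])

120.000 -120.004 90.004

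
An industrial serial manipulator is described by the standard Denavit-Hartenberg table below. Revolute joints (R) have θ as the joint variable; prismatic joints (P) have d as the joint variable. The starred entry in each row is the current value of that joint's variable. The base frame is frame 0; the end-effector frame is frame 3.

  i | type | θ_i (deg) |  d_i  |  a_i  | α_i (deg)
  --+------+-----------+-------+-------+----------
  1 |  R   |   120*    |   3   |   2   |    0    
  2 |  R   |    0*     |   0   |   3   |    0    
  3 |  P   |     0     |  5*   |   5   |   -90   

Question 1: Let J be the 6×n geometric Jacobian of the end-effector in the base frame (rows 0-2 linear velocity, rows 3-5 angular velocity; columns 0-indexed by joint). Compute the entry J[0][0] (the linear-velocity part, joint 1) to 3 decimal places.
axis z_0 = ẑ; lever o_n−o_0 = (-5.0000,8.6603,8.0000)
cross product → J_v[:, 0] = (-8.6603,-5.0000,0.0000)
J_ω[:, 0] = z_0
entry J[0][0] = -8.6603

-8.660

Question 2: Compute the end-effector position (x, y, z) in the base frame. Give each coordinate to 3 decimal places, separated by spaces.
-5.000 8.660 8.000

after link 1: o_1 = (-1.0000, 1.7321, 3.0000)
after link 2: o_2 = (-2.5000, 4.3301, 3.0000)
after link 3: o_3 = (-5.0000, 8.6603, 8.0000)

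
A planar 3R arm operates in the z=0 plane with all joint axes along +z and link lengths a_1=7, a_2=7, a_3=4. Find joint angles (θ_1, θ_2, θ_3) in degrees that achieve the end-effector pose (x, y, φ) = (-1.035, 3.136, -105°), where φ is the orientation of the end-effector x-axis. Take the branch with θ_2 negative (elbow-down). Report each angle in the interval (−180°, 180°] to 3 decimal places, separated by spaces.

149.999 -120.003 -134.996

wrist centre = target − a_3·(cos φ, sin φ) = (0.0003, 6.9997)
cos θ_2 = (48.9958−7²−7²)/(2·7·7) = -0.5000; θ_2 = -120.0028° (elbow-down)
β = atan2(6.9997,0.0003) = 89.9977°; ψ = atan2(-6.0620,3.4997) = -60.0014°
θ_1 = β − ψ = 149.9991°
θ_3 = φ − θ_1 − θ_2 = -134.9963° (wrapped to (-180°,180°])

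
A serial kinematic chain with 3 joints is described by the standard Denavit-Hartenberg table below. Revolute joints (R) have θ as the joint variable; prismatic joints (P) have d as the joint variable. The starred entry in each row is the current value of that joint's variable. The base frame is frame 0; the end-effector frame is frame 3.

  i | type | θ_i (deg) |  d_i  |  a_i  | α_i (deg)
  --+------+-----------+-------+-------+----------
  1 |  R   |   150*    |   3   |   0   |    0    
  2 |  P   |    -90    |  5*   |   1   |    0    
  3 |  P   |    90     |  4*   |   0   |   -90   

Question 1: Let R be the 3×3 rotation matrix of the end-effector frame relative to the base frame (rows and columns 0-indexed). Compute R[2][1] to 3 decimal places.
-1.000

End-effector y-axis (col 1 of R) = (-0.0000,-0.0000,-1.0000)
R[2][1] = -1.0000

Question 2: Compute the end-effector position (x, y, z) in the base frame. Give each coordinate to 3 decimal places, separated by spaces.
after link 1: o_1 = (0.0000, 0.0000, 3.0000)
after link 2: o_2 = (0.5000, 0.8660, 8.0000)
after link 3: o_3 = (0.5000, 0.8660, 12.0000)

0.500 0.866 12.000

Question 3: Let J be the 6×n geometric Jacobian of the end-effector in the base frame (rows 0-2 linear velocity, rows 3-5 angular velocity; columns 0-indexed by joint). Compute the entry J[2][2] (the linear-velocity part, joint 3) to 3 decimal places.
1.000

prismatic axis z_2 = (0.0000,0.0000,1.0000)
J_v[:, 2] = z_2; J_ω[:, 2] = (0,0,0)
entry J[2][2] = 1.0000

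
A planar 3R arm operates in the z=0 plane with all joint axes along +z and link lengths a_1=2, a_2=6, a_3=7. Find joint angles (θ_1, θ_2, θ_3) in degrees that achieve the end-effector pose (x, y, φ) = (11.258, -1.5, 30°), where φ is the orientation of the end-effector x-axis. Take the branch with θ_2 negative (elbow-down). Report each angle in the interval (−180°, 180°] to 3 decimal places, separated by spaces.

2.210 -60.009 87.799

wrist centre = target − a_3·(cos φ, sin φ) = (5.1958, -5.0000)
cos θ_2 = (51.9966−2²−6²)/(2·2·6) = 0.4999; θ_2 = -60.0095° (elbow-down)
β = atan2(-5.0000,5.1958) = -43.8997°; ψ = atan2(-5.1966,4.9991) = -46.1098°
θ_1 = β − ψ = 2.2100°
θ_3 = φ − θ_1 − θ_2 = 87.7994° (wrapped to (-180°,180°])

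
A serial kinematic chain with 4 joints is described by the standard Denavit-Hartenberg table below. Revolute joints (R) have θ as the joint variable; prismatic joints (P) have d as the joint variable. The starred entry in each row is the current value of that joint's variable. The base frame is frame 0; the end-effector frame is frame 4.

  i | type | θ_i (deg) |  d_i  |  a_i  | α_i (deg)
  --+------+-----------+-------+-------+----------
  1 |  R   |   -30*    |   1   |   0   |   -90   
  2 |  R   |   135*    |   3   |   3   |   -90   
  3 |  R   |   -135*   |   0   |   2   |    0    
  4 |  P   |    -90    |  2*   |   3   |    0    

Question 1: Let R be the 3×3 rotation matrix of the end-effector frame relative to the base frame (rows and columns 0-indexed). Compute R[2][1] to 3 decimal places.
End-effector y-axis (col 1 of R) = (0.7866,0.3624,0.5000)
R[2][1] = 0.5000

0.500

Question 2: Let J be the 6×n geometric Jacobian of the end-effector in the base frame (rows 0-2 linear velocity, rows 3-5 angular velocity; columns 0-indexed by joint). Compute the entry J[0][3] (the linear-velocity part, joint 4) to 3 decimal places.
prismatic axis z_3 = (-0.6124,0.3536,0.7071)
J_v[:, 3] = z_3; J_ω[:, 3] = (0,0,0)
entry J[0][3] = -0.6124

-0.612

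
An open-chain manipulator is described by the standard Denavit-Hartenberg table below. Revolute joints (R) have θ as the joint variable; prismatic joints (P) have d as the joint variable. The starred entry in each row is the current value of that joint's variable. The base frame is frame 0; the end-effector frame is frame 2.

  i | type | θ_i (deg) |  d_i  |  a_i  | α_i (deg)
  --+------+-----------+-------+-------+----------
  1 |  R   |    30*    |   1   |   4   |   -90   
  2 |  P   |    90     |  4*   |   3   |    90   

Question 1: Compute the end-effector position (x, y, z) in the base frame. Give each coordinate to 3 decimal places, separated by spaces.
1.464 5.464 -2.000

after link 1: o_1 = (3.4641, 2.0000, 1.0000)
after link 2: o_2 = (1.4641, 5.4641, -2.0000)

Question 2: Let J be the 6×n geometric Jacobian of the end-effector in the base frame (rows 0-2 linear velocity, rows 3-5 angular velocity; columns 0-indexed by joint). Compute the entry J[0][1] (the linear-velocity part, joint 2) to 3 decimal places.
prismatic axis z_1 = (-0.5000,0.8660,0.0000)
J_v[:, 1] = z_1; J_ω[:, 1] = (0,0,0)
entry J[0][1] = -0.5000

-0.500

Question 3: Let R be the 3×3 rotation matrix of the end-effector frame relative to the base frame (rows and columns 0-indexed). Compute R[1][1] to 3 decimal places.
End-effector y-axis (col 1 of R) = (-0.5000,0.8660,0.0000)
R[1][1] = 0.8660

0.866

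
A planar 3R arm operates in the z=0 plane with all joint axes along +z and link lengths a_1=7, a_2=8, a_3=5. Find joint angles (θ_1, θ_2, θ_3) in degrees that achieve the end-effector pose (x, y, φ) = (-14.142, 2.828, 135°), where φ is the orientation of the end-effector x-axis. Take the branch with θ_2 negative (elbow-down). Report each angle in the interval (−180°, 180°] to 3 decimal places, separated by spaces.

wrist centre = target − a_3·(cos φ, sin φ) = (-10.6065, -0.7075)
cos θ_2 = (112.9977−7²−8²)/(2·7·8) = -0.0000; θ_2 = -90.0012° (elbow-down)
β = atan2(-0.7075,-10.6065) = -176.1836°; ψ = atan2(-8.0000,6.9998) = -48.8147°
θ_1 = β − ψ = -127.3688°
θ_3 = φ − θ_1 − θ_2 = -7.6300° (wrapped to (-180°,180°])

-127.369 -90.001 -7.630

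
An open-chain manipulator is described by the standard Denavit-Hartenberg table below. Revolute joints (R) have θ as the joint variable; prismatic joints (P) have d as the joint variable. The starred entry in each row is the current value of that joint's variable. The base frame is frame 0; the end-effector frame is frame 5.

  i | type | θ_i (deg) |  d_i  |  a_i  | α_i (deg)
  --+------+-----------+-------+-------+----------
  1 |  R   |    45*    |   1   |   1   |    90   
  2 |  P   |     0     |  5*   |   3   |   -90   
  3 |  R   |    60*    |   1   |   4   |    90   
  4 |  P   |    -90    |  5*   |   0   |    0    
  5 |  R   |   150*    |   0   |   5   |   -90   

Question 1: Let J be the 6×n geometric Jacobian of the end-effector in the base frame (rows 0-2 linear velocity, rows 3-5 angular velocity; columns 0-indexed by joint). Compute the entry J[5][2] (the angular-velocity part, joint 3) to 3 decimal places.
axis z_2 = (0.0000,0.0000,1.0000); lever o_n−o_2 = (3.1473,7.5726,5.3301)
cross product → J_v[:, 2] = (-7.5726,3.1473,0.0000)
J_ω[:, 2] = z_2
entry J[5][2] = 1.0000

1.000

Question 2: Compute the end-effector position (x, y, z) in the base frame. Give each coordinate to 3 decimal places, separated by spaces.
9.511 6.866 6.330

after link 1: o_1 = (0.7071, 0.7071, 1.0000)
after link 2: o_2 = (6.3640, -0.7071, 1.0000)
after link 3: o_3 = (5.3287, 3.1566, 2.0000)
after link 4: o_4 = (10.1583, 4.4507, 2.0000)
after link 5: o_5 = (9.5113, 6.8655, 6.3301)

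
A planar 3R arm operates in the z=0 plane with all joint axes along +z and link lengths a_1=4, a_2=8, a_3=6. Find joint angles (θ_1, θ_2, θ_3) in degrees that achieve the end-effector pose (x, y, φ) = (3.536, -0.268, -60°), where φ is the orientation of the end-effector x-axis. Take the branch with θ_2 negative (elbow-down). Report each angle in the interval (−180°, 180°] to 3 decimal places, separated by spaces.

-150.000 -150.001 -119.999

wrist centre = target − a_3·(cos φ, sin φ) = (0.5360, 4.9282)
cos θ_2 = (24.5740−4²−8²)/(2·4·8) = -0.8660; θ_2 = -150.0007° (elbow-down)
β = atan2(4.9282,0.5360) = 83.7927°; ψ = atan2(-3.9999,-2.9283) = -126.2071°
θ_1 = β − ψ = 209.9998°
θ_3 = φ − θ_1 − θ_2 = -119.9991° (wrapped to (-180°,180°])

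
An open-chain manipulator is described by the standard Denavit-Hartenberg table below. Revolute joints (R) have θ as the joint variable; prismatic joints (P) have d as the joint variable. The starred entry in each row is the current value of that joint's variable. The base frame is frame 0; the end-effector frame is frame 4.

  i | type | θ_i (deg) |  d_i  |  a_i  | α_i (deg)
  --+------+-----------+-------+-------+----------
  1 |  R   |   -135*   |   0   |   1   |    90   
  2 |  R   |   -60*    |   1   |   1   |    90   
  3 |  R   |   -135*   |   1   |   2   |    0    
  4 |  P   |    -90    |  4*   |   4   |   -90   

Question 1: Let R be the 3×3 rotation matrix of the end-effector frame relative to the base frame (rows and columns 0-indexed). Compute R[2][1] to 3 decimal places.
0.500

End-effector y-axis (col 1 of R) = (-0.6124,-0.6124,0.5000)
R[2][1] = 0.5000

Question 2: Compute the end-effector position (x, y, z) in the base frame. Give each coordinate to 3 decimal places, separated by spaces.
1.794 5.208 0.308

after link 1: o_1 = (-0.7071, -0.7071, 0.0000)
after link 2: o_2 = (-1.7678, -0.3536, -0.8660)
after link 3: o_3 = (0.3446, -0.2412, -0.1413)
after link 4: o_4 = (1.7941, 5.2083, 0.3082)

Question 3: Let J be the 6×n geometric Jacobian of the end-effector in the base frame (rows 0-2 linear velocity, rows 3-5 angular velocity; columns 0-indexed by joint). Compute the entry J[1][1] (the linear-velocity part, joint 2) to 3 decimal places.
0.218

axis z_1 = (-0.7071,0.7071,0.0000); lever o_n−o_1 = (2.5012,5.9154,0.3082)
cross product → J_v[:, 1] = (0.2179,0.2179,-5.9514)
J_ω[:, 1] = z_1
entry J[1][1] = 0.2179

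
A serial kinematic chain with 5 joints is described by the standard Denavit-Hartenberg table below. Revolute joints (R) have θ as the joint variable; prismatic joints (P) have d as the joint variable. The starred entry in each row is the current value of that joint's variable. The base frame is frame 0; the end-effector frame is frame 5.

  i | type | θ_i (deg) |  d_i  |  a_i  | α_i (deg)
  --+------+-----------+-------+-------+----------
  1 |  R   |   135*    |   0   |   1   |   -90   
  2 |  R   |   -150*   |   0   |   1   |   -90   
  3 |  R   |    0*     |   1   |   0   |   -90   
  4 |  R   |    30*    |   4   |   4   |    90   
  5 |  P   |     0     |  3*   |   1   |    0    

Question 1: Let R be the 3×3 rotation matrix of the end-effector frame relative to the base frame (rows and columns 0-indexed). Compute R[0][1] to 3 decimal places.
0.707

End-effector y-axis (col 1 of R) = (0.7071,0.7071,-0.0000)
R[0][1] = 0.7071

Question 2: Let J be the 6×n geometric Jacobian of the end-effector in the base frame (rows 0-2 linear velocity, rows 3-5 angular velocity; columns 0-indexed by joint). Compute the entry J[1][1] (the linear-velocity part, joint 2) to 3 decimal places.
axis z_1 = (-0.7071,-0.7071,0.0000); lever o_n−o_1 = (6.6228,-0.9659,4.3660)
cross product → J_v[:, 1] = (-3.0872,3.0872,5.3660)
J_ω[:, 1] = z_1
entry J[1][1] = 3.0872

3.087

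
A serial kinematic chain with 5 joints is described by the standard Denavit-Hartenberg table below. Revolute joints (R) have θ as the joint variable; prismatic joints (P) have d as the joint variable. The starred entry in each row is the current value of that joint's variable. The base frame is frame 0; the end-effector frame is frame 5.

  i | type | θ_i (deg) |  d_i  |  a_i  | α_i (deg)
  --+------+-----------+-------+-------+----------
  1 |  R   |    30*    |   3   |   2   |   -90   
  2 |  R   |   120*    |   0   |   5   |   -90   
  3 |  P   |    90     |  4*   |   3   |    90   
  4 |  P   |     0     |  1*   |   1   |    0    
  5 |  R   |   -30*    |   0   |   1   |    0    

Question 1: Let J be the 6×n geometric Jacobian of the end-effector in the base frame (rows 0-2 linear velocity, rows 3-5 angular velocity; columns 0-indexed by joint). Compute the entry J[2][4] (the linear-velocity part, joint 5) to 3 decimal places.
0.433

axis z_4 = (-0.4330,-0.2500,-0.8660); lever o_n−o_4 = (0.8080,-0.5335,-0.2500)
cross product → J_v[:, 4] = (-0.3995,-0.8080,0.4330)
J_ω[:, 4] = z_4
entry J[2][4] = 0.4330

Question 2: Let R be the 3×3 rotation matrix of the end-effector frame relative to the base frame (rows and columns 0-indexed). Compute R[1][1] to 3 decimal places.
End-effector y-axis (col 1 of R) = (-0.3995,-0.8080,0.4330)
R[1][1] = -0.8080

-0.808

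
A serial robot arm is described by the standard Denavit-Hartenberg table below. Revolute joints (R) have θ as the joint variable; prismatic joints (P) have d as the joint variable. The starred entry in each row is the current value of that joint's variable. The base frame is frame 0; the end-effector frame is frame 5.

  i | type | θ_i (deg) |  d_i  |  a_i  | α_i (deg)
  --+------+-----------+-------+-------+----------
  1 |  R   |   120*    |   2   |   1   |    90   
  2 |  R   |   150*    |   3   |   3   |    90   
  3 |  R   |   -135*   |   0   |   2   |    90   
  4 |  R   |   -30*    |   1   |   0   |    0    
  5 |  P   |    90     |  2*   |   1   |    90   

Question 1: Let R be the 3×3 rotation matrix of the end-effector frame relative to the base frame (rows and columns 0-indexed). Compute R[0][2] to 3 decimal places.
-0.670

End-effector z-axis (col 2 of R) = (-0.6705,-0.0634,-0.7392)
R[0][2] = -0.6705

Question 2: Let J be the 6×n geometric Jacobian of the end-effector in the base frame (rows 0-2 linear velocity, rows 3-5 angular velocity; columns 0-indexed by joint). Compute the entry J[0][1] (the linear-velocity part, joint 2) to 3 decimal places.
0.153

axis z_1 = (0.8660,0.5000,0.0000); lever o_n−o_1 = (2.3028,2.7186,0.3055)
cross product → J_v[:, 1] = (0.1527,-0.2645,1.2030)
J_ω[:, 1] = z_1
entry J[0][1] = 0.1527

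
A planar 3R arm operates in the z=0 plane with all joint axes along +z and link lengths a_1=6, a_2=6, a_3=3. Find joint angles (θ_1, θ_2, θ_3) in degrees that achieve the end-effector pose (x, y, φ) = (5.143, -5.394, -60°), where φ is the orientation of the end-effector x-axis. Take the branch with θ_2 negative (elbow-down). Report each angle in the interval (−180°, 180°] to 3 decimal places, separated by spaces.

wrist centre = target − a_3·(cos φ, sin φ) = (3.6430, -2.7959)
cos θ_2 = (21.0886−6²−6²)/(2·6·6) = -0.7071; θ_2 = -134.9996° (elbow-down)
β = atan2(-2.7959,3.6430) = -37.5055°; ψ = atan2(-4.2427,1.7574) = -67.4998°
θ_1 = β − ψ = 29.9944°
θ_3 = φ − θ_1 − θ_2 = 45.0053° (wrapped to (-180°,180°])

29.994 -135.000 45.005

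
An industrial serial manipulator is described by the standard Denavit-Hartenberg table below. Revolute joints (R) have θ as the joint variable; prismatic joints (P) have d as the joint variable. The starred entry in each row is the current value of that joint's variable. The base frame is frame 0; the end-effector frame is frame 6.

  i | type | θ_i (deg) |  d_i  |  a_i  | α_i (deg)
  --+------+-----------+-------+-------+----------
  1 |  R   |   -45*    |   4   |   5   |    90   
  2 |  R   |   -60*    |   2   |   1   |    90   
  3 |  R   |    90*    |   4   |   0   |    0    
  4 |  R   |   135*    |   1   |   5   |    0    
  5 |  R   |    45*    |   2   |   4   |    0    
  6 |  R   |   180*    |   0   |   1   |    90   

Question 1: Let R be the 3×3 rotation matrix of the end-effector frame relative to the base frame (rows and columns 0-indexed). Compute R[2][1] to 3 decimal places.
End-effector y-axis (col 1 of R) = (-0.6124,0.6124,-0.5000)
R[2][1] = -0.5000

-0.500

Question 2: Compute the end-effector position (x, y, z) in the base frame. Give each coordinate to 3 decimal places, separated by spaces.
1.560 4.855 2.696

after link 1: o_1 = (3.5355, -3.5355, 4.0000)
after link 2: o_2 = (2.4749, -5.3033, 3.1340)
after link 3: o_3 = (0.0254, -2.8538, 1.1340)
after link 4: o_4 = (0.6630, 1.5086, 3.6958)
after link 5: o_5 = (2.2667, 5.5617, 2.6958)
after link 6: o_6 = (1.5596, 4.8546, 2.6958)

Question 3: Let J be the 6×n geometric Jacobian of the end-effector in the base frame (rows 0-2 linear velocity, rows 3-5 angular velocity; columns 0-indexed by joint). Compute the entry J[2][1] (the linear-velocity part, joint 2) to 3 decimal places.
axis z_1 = (-0.7071,-0.7071,0.0000); lever o_n−o_1 = (-1.9759,8.3902,-1.3042)
cross product → J_v[:, 1] = (0.9222,-0.9222,-7.3299)
J_ω[:, 1] = z_1
entry J[2][1] = -7.3299

-7.330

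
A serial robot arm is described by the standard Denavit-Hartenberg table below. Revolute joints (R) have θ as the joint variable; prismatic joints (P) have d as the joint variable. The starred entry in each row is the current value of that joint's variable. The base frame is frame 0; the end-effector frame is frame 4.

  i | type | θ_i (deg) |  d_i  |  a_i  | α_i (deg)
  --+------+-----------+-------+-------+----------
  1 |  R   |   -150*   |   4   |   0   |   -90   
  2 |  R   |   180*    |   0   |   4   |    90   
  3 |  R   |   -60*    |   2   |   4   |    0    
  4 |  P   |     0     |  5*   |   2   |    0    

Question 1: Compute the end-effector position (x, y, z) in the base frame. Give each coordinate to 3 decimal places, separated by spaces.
3.464 8.000 -3.000

after link 1: o_1 = (0.0000, 0.0000, 4.0000)
after link 2: o_2 = (3.4641, 2.0000, 4.0000)
after link 3: o_3 = (3.4641, 6.0000, 2.0000)
after link 4: o_4 = (3.4641, 8.0000, -3.0000)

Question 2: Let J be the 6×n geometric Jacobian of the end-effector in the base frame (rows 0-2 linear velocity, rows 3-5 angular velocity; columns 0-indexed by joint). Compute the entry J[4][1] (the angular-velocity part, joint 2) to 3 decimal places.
-0.866

axis z_1 = (0.5000,-0.8660,0.0000); lever o_n−o_1 = (3.4641,8.0000,-7.0000)
cross product → J_v[:, 1] = (6.0622,3.5000,7.0000)
J_ω[:, 1] = z_1
entry J[4][1] = -0.8660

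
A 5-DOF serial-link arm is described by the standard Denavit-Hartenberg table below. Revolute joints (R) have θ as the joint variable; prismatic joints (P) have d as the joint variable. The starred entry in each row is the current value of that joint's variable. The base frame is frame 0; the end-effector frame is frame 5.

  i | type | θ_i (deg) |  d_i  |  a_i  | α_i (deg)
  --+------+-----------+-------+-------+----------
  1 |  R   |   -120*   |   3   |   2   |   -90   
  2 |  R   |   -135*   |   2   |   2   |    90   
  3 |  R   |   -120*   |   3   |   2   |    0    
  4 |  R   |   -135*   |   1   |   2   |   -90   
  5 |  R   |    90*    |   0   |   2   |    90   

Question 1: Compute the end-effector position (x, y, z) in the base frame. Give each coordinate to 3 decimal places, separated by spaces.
1.783 -1.312 1.927

after link 1: o_1 = (-1.0000, -1.7321, 3.0000)
after link 2: o_2 = (1.4392, -1.5073, 4.4142)
after link 3: o_3 = (0.6463, 0.5835, 1.5858)
after link 4: o_4 = (2.4898, -0.0871, 0.5127)
after link 5: o_5 = (1.7827, -1.3118, 1.9269)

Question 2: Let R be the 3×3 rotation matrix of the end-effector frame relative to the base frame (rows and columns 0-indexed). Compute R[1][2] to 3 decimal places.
-0.641

End-effector z-axis (col 2 of R) = (0.7450,-0.6415,-0.1830)
R[1][2] = -0.6415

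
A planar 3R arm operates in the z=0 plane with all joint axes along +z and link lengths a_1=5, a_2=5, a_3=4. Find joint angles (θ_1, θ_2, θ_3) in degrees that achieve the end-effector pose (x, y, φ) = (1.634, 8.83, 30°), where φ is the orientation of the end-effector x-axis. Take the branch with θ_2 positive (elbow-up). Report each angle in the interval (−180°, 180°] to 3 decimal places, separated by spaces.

wrist centre = target − a_3·(cos φ, sin φ) = (-1.8301, 6.8300)
cos θ_2 = (49.9982−5²−5²)/(2·5·5) = -0.0000; θ_2 = 90.0021° (elbow-up)
β = atan2(6.8300,-1.8301) = 105.0001°; ψ = atan2(5.0000,4.9998) = 45.0010°
θ_1 = β − ψ = 59.9990°
θ_3 = φ − θ_1 − θ_2 = -120.0011° (wrapped to (-180°,180°])

59.999 90.002 -120.001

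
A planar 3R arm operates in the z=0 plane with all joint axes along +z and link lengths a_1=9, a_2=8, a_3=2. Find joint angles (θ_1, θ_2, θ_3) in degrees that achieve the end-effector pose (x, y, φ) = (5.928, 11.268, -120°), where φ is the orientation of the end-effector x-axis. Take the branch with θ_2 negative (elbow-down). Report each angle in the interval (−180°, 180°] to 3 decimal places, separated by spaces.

90.001 -60.001 -150.000

wrist centre = target − a_3·(cos φ, sin φ) = (6.9280, 13.0001)
cos θ_2 = (216.9985−9²−8²)/(2·9·8) = 0.5000; θ_2 = -60.0007° (elbow-down)
β = atan2(13.0001,6.9280) = 61.9459°; ψ = atan2(-6.9283,12.9999) = -28.0552°
θ_1 = β − ψ = 90.0011°
θ_3 = φ − θ_1 − θ_2 = -150.0004° (wrapped to (-180°,180°])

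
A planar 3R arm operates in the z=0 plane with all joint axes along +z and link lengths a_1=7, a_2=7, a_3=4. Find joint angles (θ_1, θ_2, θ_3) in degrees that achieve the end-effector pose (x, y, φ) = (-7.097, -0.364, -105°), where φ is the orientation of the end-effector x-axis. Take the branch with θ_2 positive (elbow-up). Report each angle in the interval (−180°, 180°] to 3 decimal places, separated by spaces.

wrist centre = target − a_3·(cos φ, sin φ) = (-6.0617, 3.4997)
cos θ_2 = (48.9924−7²−7²)/(2·7·7) = -0.5001; θ_2 = 120.0051° (elbow-up)
β = atan2(3.4997,-6.0617) = 150.0002°; ψ = atan2(6.0619,3.4995) = 60.0026°
θ_1 = β − ψ = 89.9977°
θ_3 = φ − θ_1 − θ_2 = 44.9972° (wrapped to (-180°,180°])

89.998 120.005 44.997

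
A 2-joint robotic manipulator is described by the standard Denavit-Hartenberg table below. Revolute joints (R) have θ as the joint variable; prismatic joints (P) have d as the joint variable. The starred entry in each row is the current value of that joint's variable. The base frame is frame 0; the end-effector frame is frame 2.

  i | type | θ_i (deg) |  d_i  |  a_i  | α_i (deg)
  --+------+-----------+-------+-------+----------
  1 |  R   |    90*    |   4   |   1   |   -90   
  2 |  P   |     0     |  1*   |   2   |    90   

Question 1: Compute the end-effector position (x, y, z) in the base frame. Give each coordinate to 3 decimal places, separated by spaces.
-1.000 3.000 4.000

after link 1: o_1 = (0.0000, 1.0000, 4.0000)
after link 2: o_2 = (-1.0000, 3.0000, 4.0000)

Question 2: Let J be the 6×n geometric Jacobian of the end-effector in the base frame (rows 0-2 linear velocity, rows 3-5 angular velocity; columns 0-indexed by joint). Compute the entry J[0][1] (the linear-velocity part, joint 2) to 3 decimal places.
prismatic axis z_1 = (-1.0000,0.0000,0.0000)
J_v[:, 1] = z_1; J_ω[:, 1] = (0,0,0)
entry J[0][1] = -1.0000

-1.000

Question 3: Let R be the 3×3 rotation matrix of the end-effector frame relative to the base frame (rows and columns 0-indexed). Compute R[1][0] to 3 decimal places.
End-effector x-axis (col 0 of R) = (0.0000,1.0000,0.0000)
R[1][0] = 1.0000

1.000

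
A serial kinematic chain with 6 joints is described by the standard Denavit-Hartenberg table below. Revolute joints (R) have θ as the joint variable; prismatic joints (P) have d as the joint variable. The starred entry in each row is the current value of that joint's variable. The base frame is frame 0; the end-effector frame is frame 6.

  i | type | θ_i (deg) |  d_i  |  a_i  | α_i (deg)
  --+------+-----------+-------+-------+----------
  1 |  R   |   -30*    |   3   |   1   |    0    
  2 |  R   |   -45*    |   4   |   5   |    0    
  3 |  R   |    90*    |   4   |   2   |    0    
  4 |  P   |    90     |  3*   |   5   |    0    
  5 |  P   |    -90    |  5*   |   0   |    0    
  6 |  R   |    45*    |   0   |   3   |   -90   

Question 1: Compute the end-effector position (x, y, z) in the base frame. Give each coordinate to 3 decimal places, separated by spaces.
4.298 2.616 19.000

after link 1: o_1 = (0.8660, -0.5000, 3.0000)
after link 2: o_2 = (2.1601, -5.3296, 7.0000)
after link 3: o_3 = (4.0920, -4.8120, 11.0000)
after link 4: o_4 = (2.7979, 0.0176, 14.0000)
after link 5: o_5 = (2.7979, 0.0176, 19.0000)
after link 6: o_6 = (4.2979, 2.6157, 19.0000)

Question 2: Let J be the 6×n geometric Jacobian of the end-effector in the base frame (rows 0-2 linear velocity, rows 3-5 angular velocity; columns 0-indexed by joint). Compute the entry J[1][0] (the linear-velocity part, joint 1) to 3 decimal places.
4.298

axis z_0 = ẑ; lever o_n−o_0 = (4.2979,2.6157,19.0000)
cross product → J_v[:, 0] = (-2.6157,4.2979,0.0000)
J_ω[:, 0] = z_0
entry J[1][0] = 4.2979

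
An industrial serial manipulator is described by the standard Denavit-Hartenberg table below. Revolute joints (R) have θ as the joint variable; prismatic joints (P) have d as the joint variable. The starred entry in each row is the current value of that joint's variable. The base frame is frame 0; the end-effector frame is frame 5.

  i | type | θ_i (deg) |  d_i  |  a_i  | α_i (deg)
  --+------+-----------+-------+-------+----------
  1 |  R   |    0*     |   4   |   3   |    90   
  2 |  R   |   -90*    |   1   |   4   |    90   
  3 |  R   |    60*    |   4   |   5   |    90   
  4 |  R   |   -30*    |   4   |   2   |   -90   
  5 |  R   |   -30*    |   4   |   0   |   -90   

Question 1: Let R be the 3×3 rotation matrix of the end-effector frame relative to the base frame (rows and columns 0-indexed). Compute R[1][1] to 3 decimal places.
End-effector y-axis (col 1 of R) = (0.8660,0.4330,0.2500)
R[1][1] = 0.4330

0.433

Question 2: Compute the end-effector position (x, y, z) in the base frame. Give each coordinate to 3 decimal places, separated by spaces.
after link 1: o_1 = (3.0000, 0.0000, 4.0000)
after link 2: o_2 = (3.0000, -1.0000, 0.0000)
after link 3: o_3 = (-1.0000, -5.3301, -2.5000)
after link 4: o_4 = (0.0000, -4.8301, -6.8301)
after link 5: o_5 = (-3.4641, -6.5622, -7.8301)

-3.464 -6.562 -7.830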